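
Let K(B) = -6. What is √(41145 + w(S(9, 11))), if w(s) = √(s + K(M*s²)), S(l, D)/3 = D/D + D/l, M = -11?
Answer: √(370305 + 3*√6)/3 ≈ 202.84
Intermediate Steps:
S(l, D) = 3 + 3*D/l (S(l, D) = 3*(D/D + D/l) = 3*(1 + D/l) = 3 + 3*D/l)
w(s) = √(-6 + s) (w(s) = √(s - 6) = √(-6 + s))
√(41145 + w(S(9, 11))) = √(41145 + √(-6 + (3 + 3*11/9))) = √(41145 + √(-6 + (3 + 3*11*(⅑)))) = √(41145 + √(-6 + (3 + 11/3))) = √(41145 + √(-6 + 20/3)) = √(41145 + √(⅔)) = √(41145 + √6/3)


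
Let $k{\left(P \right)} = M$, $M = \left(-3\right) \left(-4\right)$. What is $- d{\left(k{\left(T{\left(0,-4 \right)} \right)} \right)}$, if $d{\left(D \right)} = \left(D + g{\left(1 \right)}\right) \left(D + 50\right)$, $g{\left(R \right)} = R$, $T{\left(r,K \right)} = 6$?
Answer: $-806$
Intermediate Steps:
$M = 12$
$k{\left(P \right)} = 12$
$d{\left(D \right)} = \left(1 + D\right) \left(50 + D\right)$ ($d{\left(D \right)} = \left(D + 1\right) \left(D + 50\right) = \left(1 + D\right) \left(50 + D\right)$)
$- d{\left(k{\left(T{\left(0,-4 \right)} \right)} \right)} = - (50 + 12^{2} + 51 \cdot 12) = - (50 + 144 + 612) = \left(-1\right) 806 = -806$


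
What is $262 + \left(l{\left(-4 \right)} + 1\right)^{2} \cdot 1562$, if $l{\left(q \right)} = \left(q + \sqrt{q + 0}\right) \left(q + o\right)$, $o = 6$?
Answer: $51808 - 87472 i \approx 51808.0 - 87472.0 i$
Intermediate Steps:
$l{\left(q \right)} = \left(6 + q\right) \left(q + \sqrt{q}\right)$ ($l{\left(q \right)} = \left(q + \sqrt{q + 0}\right) \left(q + 6\right) = \left(q + \sqrt{q}\right) \left(6 + q\right) = \left(6 + q\right) \left(q + \sqrt{q}\right)$)
$262 + \left(l{\left(-4 \right)} + 1\right)^{2} \cdot 1562 = 262 + \left(\left(\left(-4\right)^{2} + \left(-4\right)^{\frac{3}{2}} + 6 \left(-4\right) + 6 \sqrt{-4}\right) + 1\right)^{2} \cdot 1562 = 262 + \left(\left(16 - 8 i - 24 + 6 \cdot 2 i\right) + 1\right)^{2} \cdot 1562 = 262 + \left(\left(16 - 8 i - 24 + 12 i\right) + 1\right)^{2} \cdot 1562 = 262 + \left(\left(-8 + 4 i\right) + 1\right)^{2} \cdot 1562 = 262 + \left(-7 + 4 i\right)^{2} \cdot 1562 = 262 + 1562 \left(-7 + 4 i\right)^{2}$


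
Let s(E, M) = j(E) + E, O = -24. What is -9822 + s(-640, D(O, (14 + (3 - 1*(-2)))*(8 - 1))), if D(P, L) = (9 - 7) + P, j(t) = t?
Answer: -11102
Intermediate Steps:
D(P, L) = 2 + P
s(E, M) = 2*E (s(E, M) = E + E = 2*E)
-9822 + s(-640, D(O, (14 + (3 - 1*(-2)))*(8 - 1))) = -9822 + 2*(-640) = -9822 - 1280 = -11102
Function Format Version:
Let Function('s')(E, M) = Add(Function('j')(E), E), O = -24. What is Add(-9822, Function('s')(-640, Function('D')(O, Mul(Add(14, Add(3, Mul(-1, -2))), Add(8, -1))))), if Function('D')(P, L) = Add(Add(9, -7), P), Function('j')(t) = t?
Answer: -11102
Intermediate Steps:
Function('D')(P, L) = Add(2, P)
Function('s')(E, M) = Mul(2, E) (Function('s')(E, M) = Add(E, E) = Mul(2, E))
Add(-9822, Function('s')(-640, Function('D')(O, Mul(Add(14, Add(3, Mul(-1, -2))), Add(8, -1))))) = Add(-9822, Mul(2, -640)) = Add(-9822, -1280) = -11102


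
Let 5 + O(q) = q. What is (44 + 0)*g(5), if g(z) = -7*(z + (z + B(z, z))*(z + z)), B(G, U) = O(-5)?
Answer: 13860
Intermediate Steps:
O(q) = -5 + q
B(G, U) = -10 (B(G, U) = -5 - 5 = -10)
g(z) = -7*z - 14*z*(-10 + z) (g(z) = -7*(z + (z - 10)*(z + z)) = -7*(z + (-10 + z)*(2*z)) = -7*(z + 2*z*(-10 + z)) = -7*z - 14*z*(-10 + z))
(44 + 0)*g(5) = (44 + 0)*(7*5*(19 - 2*5)) = 44*(7*5*(19 - 10)) = 44*(7*5*9) = 44*315 = 13860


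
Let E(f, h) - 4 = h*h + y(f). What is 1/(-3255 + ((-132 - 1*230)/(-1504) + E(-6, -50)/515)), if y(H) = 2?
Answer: -387280/1258618673 ≈ -0.00030770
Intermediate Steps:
E(f, h) = 6 + h² (E(f, h) = 4 + (h*h + 2) = 4 + (h² + 2) = 4 + (2 + h²) = 6 + h²)
1/(-3255 + ((-132 - 1*230)/(-1504) + E(-6, -50)/515)) = 1/(-3255 + ((-132 - 1*230)/(-1504) + (6 + (-50)²)/515)) = 1/(-3255 + ((-132 - 230)*(-1/1504) + (6 + 2500)*(1/515))) = 1/(-3255 + (-362*(-1/1504) + 2506*(1/515))) = 1/(-3255 + (181/752 + 2506/515)) = 1/(-3255 + 1977727/387280) = 1/(-1258618673/387280) = -387280/1258618673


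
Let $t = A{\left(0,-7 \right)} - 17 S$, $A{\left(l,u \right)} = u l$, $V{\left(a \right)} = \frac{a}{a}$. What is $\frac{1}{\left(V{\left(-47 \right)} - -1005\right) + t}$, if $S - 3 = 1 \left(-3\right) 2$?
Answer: $\frac{1}{1057} \approx 0.00094607$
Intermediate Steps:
$S = -3$ ($S = 3 + 1 \left(-3\right) 2 = 3 - 6 = -3$)
$V{\left(a \right)} = 1$
$A{\left(l,u \right)} = l u$
$t = 51$ ($t = 0 \left(-7\right) - -51 = 0 + 51 = 51$)
$\frac{1}{\left(V{\left(-47 \right)} - -1005\right) + t} = \frac{1}{\left(1 - -1005\right) + 51} = \frac{1}{\left(1 + 1005\right) + 51} = \frac{1}{1006 + 51} = \frac{1}{1057}$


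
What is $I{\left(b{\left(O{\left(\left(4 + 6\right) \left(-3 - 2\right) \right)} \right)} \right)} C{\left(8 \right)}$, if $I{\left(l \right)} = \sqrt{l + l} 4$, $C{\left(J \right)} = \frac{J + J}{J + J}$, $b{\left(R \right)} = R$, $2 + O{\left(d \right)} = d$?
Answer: $8 i \sqrt{26} \approx 40.792 i$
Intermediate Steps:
$O{\left(d \right)} = -2 + d$
$C{\left(J \right)} = 1$ ($C{\left(J \right)} = \frac{2 J}{2 J} = 2 J \frac{1}{2 J} = 1$)
$I{\left(l \right)} = 4 \sqrt{2} \sqrt{l}$ ($I{\left(l \right)} = \sqrt{2 l} 4 = \sqrt{2} \sqrt{l} 4 = 4 \sqrt{2} \sqrt{l}$)
$I{\left(b{\left(O{\left(\left(4 + 6\right) \left(-3 - 2\right) \right)} \right)} \right)} C{\left(8 \right)} = 4 \sqrt{2} \sqrt{-2 + \left(4 + 6\right) \left(-3 - 2\right)} 1 = 4 \sqrt{2} \sqrt{-2 + 10 \left(-5\right)} 1 = 4 \sqrt{2} \sqrt{-2 - 50} \cdot 1 = 4 \sqrt{2} \sqrt{-52} \cdot 1 = 4 \sqrt{2} \cdot 2 i \sqrt{13} \cdot 1 = 8 i \sqrt{26} \cdot 1 = 8 i \sqrt{26}$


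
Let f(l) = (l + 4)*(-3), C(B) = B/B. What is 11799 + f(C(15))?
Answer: 11784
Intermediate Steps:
C(B) = 1
f(l) = -12 - 3*l (f(l) = (4 + l)*(-3) = -12 - 3*l)
11799 + f(C(15)) = 11799 + (-12 - 3*1) = 11799 + (-12 - 3) = 11799 - 15 = 11784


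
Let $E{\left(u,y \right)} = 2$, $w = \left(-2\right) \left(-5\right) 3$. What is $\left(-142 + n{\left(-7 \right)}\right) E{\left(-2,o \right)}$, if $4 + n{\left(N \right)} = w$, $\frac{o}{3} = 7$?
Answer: $-232$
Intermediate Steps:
$o = 21$ ($o = 3 \cdot 7 = 21$)
$w = 30$ ($w = 10 \cdot 3 = 30$)
$n{\left(N \right)} = 26$ ($n{\left(N \right)} = -4 + 30 = 26$)
$\left(-142 + n{\left(-7 \right)}\right) E{\left(-2,o \right)} = \left(-142 + 26\right) 2 = \left(-116\right) 2 = -232$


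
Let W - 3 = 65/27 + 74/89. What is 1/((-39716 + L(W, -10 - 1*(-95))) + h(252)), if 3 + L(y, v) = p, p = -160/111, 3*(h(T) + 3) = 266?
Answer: -111/4399460 ≈ -2.5230e-5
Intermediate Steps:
W = 14992/2403 (W = 3 + (65/27 + 74/89) = 3 + 7783/2403 = 14992/2403 ≈ 6.2389)
h(T) = 257/3 (h(T) = -3 + (⅓)*266 = -3 + 266/3 = 257/3)
p = -160/111 (p = -160*1/111 = -160/111 ≈ -1.4414)
L(y, v) = -493/111 (L(y, v) = -3 - 160/111 = -493/111)
1/((-39716 + L(W, -10 - 1*(-95))) + h(252)) = 1/((-39716 - 493/111) + 257/3) = 1/(-4408969/111 + 257/3) = 1/(-4399460/111) = -111/4399460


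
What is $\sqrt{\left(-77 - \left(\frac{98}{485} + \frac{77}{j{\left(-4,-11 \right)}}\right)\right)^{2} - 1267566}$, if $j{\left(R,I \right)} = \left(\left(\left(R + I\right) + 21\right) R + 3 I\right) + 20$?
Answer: $\frac{i \sqrt{406368209689034}}{17945} \approx 1123.4 i$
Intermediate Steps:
$j{\left(R,I \right)} = 20 + 3 I + R \left(21 + I + R\right)$ ($j{\left(R,I \right)} = \left(\left(\left(I + R\right) + 21\right) R + 3 I\right) + 20 = \left(\left(21 + I + R\right) R + 3 I\right) + 20 = \left(R \left(21 + I + R\right) + 3 I\right) + 20 = \left(3 I + R \left(21 + I + R\right)\right) + 20 = 20 + 3 I + R \left(21 + I + R\right)$)
$\sqrt{\left(-77 - \left(\frac{98}{485} + \frac{77}{j{\left(-4,-11 \right)}}\right)\right)^{2} - 1267566} = \sqrt{\left(-77 - \left(\frac{98}{485} + \frac{77}{20 + \left(-4\right)^{2} + 3 \left(-11\right) + 21 \left(-4\right) - -44}\right)\right)^{2} - 1267566} = \sqrt{\left(-77 - \left(\frac{98}{485} + \frac{77}{20 + 16 - 33 - 84 + 44}\right)\right)^{2} - 1267566} = \sqrt{\left(-77 - \left(\frac{98}{485} + \frac{77}{-37}\right)\right)^{2} - 1267566} = \sqrt{\left(-77 - - \frac{33719}{17945}\right)^{2} - 1267566} = \sqrt{\left(-77 + \left(\frac{77}{37} - \frac{98}{485}\right)\right)^{2} - 1267566} = \sqrt{\left(-77 + \frac{33719}{17945}\right)^{2} - 1267566} = \sqrt{\left(- \frac{1348046}{17945}\right)^{2} - 1267566} = \sqrt{\frac{1817228018116}{322023025} - 1267566} = \sqrt{- \frac{406368209689034}{322023025}} = \frac{i \sqrt{406368209689034}}{17945}$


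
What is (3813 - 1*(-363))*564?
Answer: 2355264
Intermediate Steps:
(3813 - 1*(-363))*564 = (3813 + 363)*564 = 4176*564 = 2355264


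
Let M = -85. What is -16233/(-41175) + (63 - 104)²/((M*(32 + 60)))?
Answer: 3848459/21465900 ≈ 0.17928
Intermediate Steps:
-16233/(-41175) + (63 - 104)²/((M*(32 + 60))) = -16233/(-41175) + (63 - 104)²/((-85*(32 + 60))) = -16233*(-1/41175) + (-41)²/((-85*92)) = 5411/13725 + 1681/(-7820) = 5411/13725 + 1681*(-1/7820) = 5411/13725 - 1681/7820 = 3848459/21465900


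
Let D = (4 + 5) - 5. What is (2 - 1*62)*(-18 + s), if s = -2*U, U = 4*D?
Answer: 3000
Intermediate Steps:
D = 4 (D = 9 - 5 = 4)
U = 16 (U = 4*4 = 16)
s = -32 (s = -2*16 = -32)
(2 - 1*62)*(-18 + s) = (2 - 1*62)*(-18 - 32) = (2 - 62)*(-50) = -60*(-50) = 3000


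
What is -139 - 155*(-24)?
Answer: 3581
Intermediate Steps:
-139 - 155*(-24) = -139 + 3720 = 3581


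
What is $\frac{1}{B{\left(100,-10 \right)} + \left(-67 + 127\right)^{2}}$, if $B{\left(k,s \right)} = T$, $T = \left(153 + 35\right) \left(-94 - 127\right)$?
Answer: $- \frac{1}{37948} \approx -2.6352 \cdot 10^{-5}$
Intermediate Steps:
$T = -41548$ ($T = 188 \left(-221\right) = -41548$)
$B{\left(k,s \right)} = -41548$
$\frac{1}{B{\left(100,-10 \right)} + \left(-67 + 127\right)^{2}} = \frac{1}{-41548 + \left(-67 + 127\right)^{2}} = \frac{1}{-41548 + 60^{2}} = \frac{1}{-41548 + 3600} = \frac{1}{-37948} = - \frac{1}{37948}$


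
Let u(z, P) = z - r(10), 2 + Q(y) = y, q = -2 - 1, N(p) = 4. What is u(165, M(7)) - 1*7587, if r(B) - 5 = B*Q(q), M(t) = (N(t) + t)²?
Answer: -7377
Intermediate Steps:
q = -3
Q(y) = -2 + y
M(t) = (4 + t)²
r(B) = 5 - 5*B (r(B) = 5 + B*(-2 - 3) = 5 + B*(-5) = 5 - 5*B)
u(z, P) = 45 + z (u(z, P) = z - (5 - 5*10) = z - (5 - 50) = z - 1*(-45) = z + 45 = 45 + z)
u(165, M(7)) - 1*7587 = (45 + 165) - 1*7587 = 210 - 7587 = -7377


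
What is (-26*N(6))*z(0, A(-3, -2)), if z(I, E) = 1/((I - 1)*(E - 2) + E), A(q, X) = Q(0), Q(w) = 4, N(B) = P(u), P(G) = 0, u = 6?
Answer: 0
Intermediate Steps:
N(B) = 0
A(q, X) = 4
z(I, E) = 1/(E + (-1 + I)*(-2 + E)) (z(I, E) = 1/((-1 + I)*(-2 + E) + E) = 1/(E + (-1 + I)*(-2 + E)))
(-26*N(6))*z(0, A(-3, -2)) = (-26*0)/(2 - 2*0 + 4*0) = 0/(2 + 0 + 0) = 0/2 = 0*(½) = 0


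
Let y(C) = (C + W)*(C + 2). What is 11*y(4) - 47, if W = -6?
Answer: -179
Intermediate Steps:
y(C) = (-6 + C)*(2 + C) (y(C) = (C - 6)*(C + 2) = (-6 + C)*(2 + C))
11*y(4) - 47 = 11*(-12 + 4**2 - 4*4) - 47 = 11*(-12 + 16 - 16) - 47 = 11*(-12) - 47 = -132 - 47 = -179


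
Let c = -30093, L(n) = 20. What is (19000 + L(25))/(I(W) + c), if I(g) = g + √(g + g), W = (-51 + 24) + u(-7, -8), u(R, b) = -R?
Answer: -572749260/906792809 - 38040*I*√10/906792809 ≈ -0.63162 - 0.00013266*I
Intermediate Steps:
W = -20 (W = (-51 + 24) - 1*(-7) = -27 + 7 = -20)
I(g) = g + √2*√g (I(g) = g + √(2*g) = g + √2*√g)
(19000 + L(25))/(I(W) + c) = (19000 + 20)/((-20 + √2*√(-20)) - 30093) = 19020/((-20 + √2*(2*I*√5)) - 30093) = 19020/((-20 + 2*I*√10) - 30093) = 19020/(-30113 + 2*I*√10)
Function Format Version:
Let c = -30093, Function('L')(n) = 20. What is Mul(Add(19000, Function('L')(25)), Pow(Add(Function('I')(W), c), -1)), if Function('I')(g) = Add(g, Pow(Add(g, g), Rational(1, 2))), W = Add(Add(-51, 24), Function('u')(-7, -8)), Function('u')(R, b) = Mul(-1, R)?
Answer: Add(Rational(-572749260, 906792809), Mul(Rational(-38040, 906792809), I, Pow(10, Rational(1, 2)))) ≈ Add(-0.63162, Mul(-0.00013266, I))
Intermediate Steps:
W = -20 (W = Add(Add(-51, 24), Mul(-1, -7)) = Add(-27, 7) = -20)
Function('I')(g) = Add(g, Mul(Pow(2, Rational(1, 2)), Pow(g, Rational(1, 2)))) (Function('I')(g) = Add(g, Pow(Mul(2, g), Rational(1, 2))) = Add(g, Mul(Pow(2, Rational(1, 2)), Pow(g, Rational(1, 2)))))
Mul(Add(19000, Function('L')(25)), Pow(Add(Function('I')(W), c), -1)) = Mul(Add(19000, 20), Pow(Add(Add(-20, Mul(Pow(2, Rational(1, 2)), Pow(-20, Rational(1, 2)))), -30093), -1)) = Mul(19020, Pow(Add(Add(-20, Mul(Pow(2, Rational(1, 2)), Mul(2, I, Pow(5, Rational(1, 2))))), -30093), -1)) = Mul(19020, Pow(Add(Add(-20, Mul(2, I, Pow(10, Rational(1, 2)))), -30093), -1)) = Mul(19020, Pow(Add(-30113, Mul(2, I, Pow(10, Rational(1, 2)))), -1))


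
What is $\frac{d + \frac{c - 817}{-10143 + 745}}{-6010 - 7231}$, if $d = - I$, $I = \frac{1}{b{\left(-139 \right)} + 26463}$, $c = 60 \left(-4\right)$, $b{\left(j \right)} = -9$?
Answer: $- \frac{6988120}{822976784193} \approx -8.4913 \cdot 10^{-6}$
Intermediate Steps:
$c = -240$
$I = \frac{1}{26454}$ ($I = \frac{1}{-9 + 26463} = \frac{1}{26454} \approx 3.7801 \cdot 10^{-5}$)
$d = - \frac{1}{26454}$ ($d = \left(-1\right) \frac{1}{26454} = - \frac{1}{26454} \approx -3.7801 \cdot 10^{-5}$)
$\frac{d + \frac{c - 817}{-10143 + 745}}{-6010 - 7231} = \frac{- \frac{1}{26454} + \frac{-240 - 817}{-10143 + 745}}{-6010 - 7231} = \frac{- \frac{1}{26454} - \frac{1057}{-9398}}{-13241} = \left(- \frac{1}{26454} - - \frac{1057}{9398}\right) \left(- \frac{1}{13241}\right) = \left(- \frac{1}{26454} + \frac{1057}{9398}\right) \left(- \frac{1}{13241}\right) = \frac{6988120}{62153673} \left(- \frac{1}{13241}\right) = - \frac{6988120}{822976784193}$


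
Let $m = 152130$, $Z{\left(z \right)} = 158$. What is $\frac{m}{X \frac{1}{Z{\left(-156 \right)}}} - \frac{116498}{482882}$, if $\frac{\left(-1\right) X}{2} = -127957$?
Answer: $\frac{2894249759777}{30894066037} \approx 93.683$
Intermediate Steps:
$X = 255914$ ($X = \left(-2\right) \left(-127957\right) = 255914$)
$\frac{m}{X \frac{1}{Z{\left(-156 \right)}}} - \frac{116498}{482882} = \frac{152130}{255914 \cdot \frac{1}{158}} - \frac{116498}{482882} = \frac{152130}{255914 \cdot \frac{1}{158}} - \frac{58249}{241441} = \frac{152130}{\frac{127957}{79}} - \frac{58249}{241441} = 152130 \cdot \frac{79}{127957} - \frac{58249}{241441} = \frac{12018270}{127957} - \frac{58249}{241441} = \frac{2894249759777}{30894066037}$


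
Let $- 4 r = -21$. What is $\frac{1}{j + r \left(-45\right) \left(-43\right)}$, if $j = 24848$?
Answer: $\frac{4}{140027} \approx 2.8566 \cdot 10^{-5}$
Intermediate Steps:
$r = \frac{21}{4}$ ($r = \left(- \frac{1}{4}\right) \left(-21\right) = \frac{21}{4} \approx 5.25$)
$\frac{1}{j + r \left(-45\right) \left(-43\right)} = \frac{1}{24848 + \frac{21}{4} \left(-45\right) \left(-43\right)} = \frac{1}{24848 - - \frac{40635}{4}} = \frac{1}{24848 + \frac{40635}{4}} = \frac{1}{\frac{140027}{4}} = \frac{4}{140027}$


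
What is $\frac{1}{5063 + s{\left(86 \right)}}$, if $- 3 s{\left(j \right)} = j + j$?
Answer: $\frac{3}{15017} \approx 0.00019977$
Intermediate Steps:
$s{\left(j \right)} = - \frac{2 j}{3}$ ($s{\left(j \right)} = - \frac{j + j}{3} = - \frac{2 j}{3}$)
$\frac{1}{5063 + s{\left(86 \right)}} = \frac{1}{5063 - \frac{172}{3}} = \frac{1}{\frac{15017}{3}} = \frac{3}{15017}$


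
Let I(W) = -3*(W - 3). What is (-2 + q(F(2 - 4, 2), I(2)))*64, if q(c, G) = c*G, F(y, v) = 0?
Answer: -128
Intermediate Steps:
I(W) = 9 - 3*W (I(W) = -3*(-3 + W) = 9 - 3*W)
q(c, G) = G*c
(-2 + q(F(2 - 4, 2), I(2)))*64 = (-2 + (9 - 3*2)*0)*64 = (-2 + (9 - 6)*0)*64 = (-2 + 3*0)*64 = (-2 + 0)*64 = -2*64 = -128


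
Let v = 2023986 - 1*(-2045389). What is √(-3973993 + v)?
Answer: 3*√10598 ≈ 308.84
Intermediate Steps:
v = 4069375 (v = 2023986 + 2045389 = 4069375)
√(-3973993 + v) = √(-3973993 + 4069375) = √95382 = 3*√10598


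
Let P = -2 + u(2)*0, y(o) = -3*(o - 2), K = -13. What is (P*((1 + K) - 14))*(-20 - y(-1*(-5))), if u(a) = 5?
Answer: -572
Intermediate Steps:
y(o) = 6 - 3*o (y(o) = -3*(-2 + o) = 6 - 3*o)
P = -2 (P = -2 + 5*0 = -2 + 0 = -2)
(P*((1 + K) - 14))*(-20 - y(-1*(-5))) = (-2*((1 - 13) - 14))*(-20 - (6 - (-3)*(-5))) = (-2*(-12 - 14))*(-20 - (6 - 3*5)) = (-2*(-26))*(-20 - (6 - 15)) = 52*(-20 - 1*(-9)) = 52*(-20 + 9) = 52*(-11) = -572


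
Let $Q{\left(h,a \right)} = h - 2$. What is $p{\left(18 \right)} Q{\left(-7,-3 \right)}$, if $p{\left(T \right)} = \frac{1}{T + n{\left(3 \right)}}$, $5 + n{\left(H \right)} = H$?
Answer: $- \frac{9}{16} \approx -0.5625$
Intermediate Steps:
$Q{\left(h,a \right)} = -2 + h$
$n{\left(H \right)} = -5 + H$
$p{\left(T \right)} = \frac{1}{-2 + T}$ ($p{\left(T \right)} = \frac{1}{T + \left(-5 + 3\right)} = \frac{1}{T - 2} = \frac{1}{-2 + T}$)
$p{\left(18 \right)} Q{\left(-7,-3 \right)} = \frac{-2 - 7}{-2 + 18} = \frac{1}{16} \left(-9\right) = - \frac{9}{16}$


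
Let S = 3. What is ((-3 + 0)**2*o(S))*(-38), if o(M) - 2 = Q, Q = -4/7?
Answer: -3420/7 ≈ -488.57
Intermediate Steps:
Q = -4/7 (Q = -4*1/7 = -4/7 ≈ -0.57143)
o(M) = 10/7 (o(M) = 2 - 4/7 = 10/7)
((-3 + 0)**2*o(S))*(-38) = ((-3 + 0)**2*(10/7))*(-38) = ((-3)**2*(10/7))*(-38) = (9*(10/7))*(-38) = (90/7)*(-38) = -3420/7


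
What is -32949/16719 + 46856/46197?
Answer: -246253163/257455881 ≈ -0.95649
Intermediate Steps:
-32949/16719 + 46856/46197 = -32949*1/16719 + 46856*(1/46197) = -10983/5573 + 46856/46197 = -246253163/257455881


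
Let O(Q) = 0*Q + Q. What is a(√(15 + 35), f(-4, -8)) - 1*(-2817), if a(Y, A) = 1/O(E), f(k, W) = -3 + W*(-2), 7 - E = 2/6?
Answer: 56343/20 ≈ 2817.1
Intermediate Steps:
E = 20/3 (E = 7 - 2/6 = 7 - 1*⅓ = 7 - ⅓ = 20/3 ≈ 6.6667)
O(Q) = Q (O(Q) = 0 + Q = Q)
f(k, W) = -3 - 2*W
a(Y, A) = 3/20 (a(Y, A) = 1/(20/3) = 3/20)
a(√(15 + 35), f(-4, -8)) - 1*(-2817) = 3/20 - 1*(-2817) = 3/20 + 2817 = 56343/20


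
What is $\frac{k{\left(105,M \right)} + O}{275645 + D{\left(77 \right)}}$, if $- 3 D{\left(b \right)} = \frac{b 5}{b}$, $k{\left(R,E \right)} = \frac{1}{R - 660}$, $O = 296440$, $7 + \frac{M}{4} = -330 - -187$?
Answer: $\frac{164524199}{152982050} \approx 1.0754$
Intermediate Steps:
$M = -600$ ($M = -28 + 4 \left(-330 - -187\right) = -28 + 4 \left(-330 + 187\right) = -28 + 4 \left(-143\right) = -28 - 572 = -600$)
$k{\left(R,E \right)} = \frac{1}{-660 + R}$
$D{\left(b \right)} = - \frac{5}{3}$ ($D{\left(b \right)} = - \frac{b 5 \frac{1}{b}}{3} = - \frac{5 b \frac{1}{b}}{3} = \left(- \frac{1}{3}\right) 5 = - \frac{5}{3}$)
$\frac{k{\left(105,M \right)} + O}{275645 + D{\left(77 \right)}} = \frac{\frac{1}{-660 + 105} + 296440}{275645 - \frac{5}{3}} = \frac{\frac{1}{-555} + 296440}{\frac{826930}{3}} = \left(- \frac{1}{555} + 296440\right) \frac{3}{826930} = \frac{164524199}{555} \cdot \frac{3}{826930} = \frac{164524199}{152982050}$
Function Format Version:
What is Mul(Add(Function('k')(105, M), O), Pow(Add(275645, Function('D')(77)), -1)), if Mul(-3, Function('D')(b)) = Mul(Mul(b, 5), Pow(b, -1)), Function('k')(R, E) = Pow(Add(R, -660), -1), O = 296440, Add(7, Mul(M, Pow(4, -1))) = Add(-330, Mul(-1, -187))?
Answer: Rational(164524199, 152982050) ≈ 1.0754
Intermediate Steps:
M = -600 (M = Add(-28, Mul(4, Add(-330, Mul(-1, -187)))) = Add(-28, Mul(4, Add(-330, 187))) = Add(-28, Mul(4, -143)) = Add(-28, -572) = -600)
Function('k')(R, E) = Pow(Add(-660, R), -1)
Function('D')(b) = Rational(-5, 3) (Function('D')(b) = Mul(Rational(-1, 3), Mul(Mul(b, 5), Pow(b, -1))) = Mul(Rational(-1, 3), Mul(Mul(5, b), Pow(b, -1))) = Mul(Rational(-1, 3), 5) = Rational(-5, 3))
Mul(Add(Function('k')(105, M), O), Pow(Add(275645, Function('D')(77)), -1)) = Mul(Add(Pow(Add(-660, 105), -1), 296440), Pow(Add(275645, Rational(-5, 3)), -1)) = Mul(Add(Pow(-555, -1), 296440), Pow(Rational(826930, 3), -1)) = Mul(Add(Rational(-1, 555), 296440), Rational(3, 826930)) = Mul(Rational(164524199, 555), Rational(3, 826930)) = Rational(164524199, 152982050)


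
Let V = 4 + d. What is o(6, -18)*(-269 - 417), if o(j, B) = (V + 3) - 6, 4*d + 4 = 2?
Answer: -343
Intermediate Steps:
d = -½ (d = -1 + (¼)*2 = -1 + ½ = -½ ≈ -0.50000)
V = 7/2 (V = 4 - ½ = 7/2 ≈ 3.5000)
o(j, B) = ½ (o(j, B) = (7/2 + 3) - 6 = 13/2 - 6 = ½)
o(6, -18)*(-269 - 417) = (-269 - 417)/2 = (½)*(-686) = -343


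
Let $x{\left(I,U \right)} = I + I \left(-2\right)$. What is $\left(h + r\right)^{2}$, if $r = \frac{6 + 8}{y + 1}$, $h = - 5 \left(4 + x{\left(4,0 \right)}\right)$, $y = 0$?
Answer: $196$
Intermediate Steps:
$x{\left(I,U \right)} = - I$ ($x{\left(I,U \right)} = I - 2 I = - I$)
$h = 0$ ($h = - 5 \left(4 - 4\right) = \left(-5\right) 0 = 0$)
$r = 14$ ($r = \frac{6 + 8}{0 + 1} = \frac{14}{1} = 14 \cdot 1 = 14$)
$\left(h + r\right)^{2} = \left(0 + 14\right)^{2} = 14^{2} = 196$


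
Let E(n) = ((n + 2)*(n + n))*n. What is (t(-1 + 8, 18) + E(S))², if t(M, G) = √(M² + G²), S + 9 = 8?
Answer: (2 + √373)² ≈ 454.25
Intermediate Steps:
S = -1 (S = -9 + 8 = -1)
E(n) = 2*n²*(2 + n) (E(n) = ((2 + n)*(2*n))*n = (2*n*(2 + n))*n = 2*n²*(2 + n))
t(M, G) = √(G² + M²)
(t(-1 + 8, 18) + E(S))² = (√(18² + (-1 + 8)²) + 2*(-1)²*(2 - 1))² = (√(324 + 7²) + 2*1*1)² = (√(324 + 49) + 2)² = (√373 + 2)² = (2 + √373)²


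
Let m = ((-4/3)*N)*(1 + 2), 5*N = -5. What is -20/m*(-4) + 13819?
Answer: 13839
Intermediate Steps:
N = -1 (N = (⅕)*(-5) = -1)
m = 4 (m = (-4/3*(-1))*(1 + 2) = (-4*⅓*(-1))*3 = -4/3*(-1)*3 = (4/3)*3 = 4)
-20/m*(-4) + 13819 = -20/4*(-4) + 13819 = -20*¼*(-4) + 13819 = -5*(-4) + 13819 = 20 + 13819 = 13839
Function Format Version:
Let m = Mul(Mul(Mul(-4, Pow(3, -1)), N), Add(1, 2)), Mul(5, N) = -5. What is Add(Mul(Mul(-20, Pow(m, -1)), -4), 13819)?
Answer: 13839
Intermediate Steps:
N = -1 (N = Mul(Rational(1, 5), -5) = -1)
m = 4 (m = Mul(Mul(Mul(-4, Pow(3, -1)), -1), Add(1, 2)) = Mul(Mul(Mul(-4, Rational(1, 3)), -1), 3) = Mul(Mul(Rational(-4, 3), -1), 3) = Mul(Rational(4, 3), 3) = 4)
Add(Mul(Mul(-20, Pow(m, -1)), -4), 13819) = Add(Mul(Mul(-20, Pow(4, -1)), -4), 13819) = Add(Mul(Mul(-20, Rational(1, 4)), -4), 13819) = Add(Mul(-5, -4), 13819) = Add(20, 13819) = 13839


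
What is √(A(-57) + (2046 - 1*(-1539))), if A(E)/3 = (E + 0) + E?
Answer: √3243 ≈ 56.947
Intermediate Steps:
A(E) = 6*E (A(E) = 3*((E + 0) + E) = 3*(E + E) = 3*(2*E) = 6*E)
√(A(-57) + (2046 - 1*(-1539))) = √(6*(-57) + (2046 - 1*(-1539))) = √(-342 + (2046 + 1539)) = √(-342 + 3585) = √3243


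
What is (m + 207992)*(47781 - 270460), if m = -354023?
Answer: 32518037049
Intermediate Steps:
(m + 207992)*(47781 - 270460) = (-354023 + 207992)*(47781 - 270460) = -146031*(-222679) = 32518037049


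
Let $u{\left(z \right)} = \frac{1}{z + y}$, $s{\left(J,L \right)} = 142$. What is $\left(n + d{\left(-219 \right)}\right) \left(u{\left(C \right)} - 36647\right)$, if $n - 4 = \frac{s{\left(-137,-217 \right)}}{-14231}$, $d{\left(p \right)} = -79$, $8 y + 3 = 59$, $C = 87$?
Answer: $\frac{3677228468539}{1337714} \approx 2.7489 \cdot 10^{6}$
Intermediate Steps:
$y = 7$ ($y = - \frac{3}{8} + \frac{1}{8} \cdot 59 = - \frac{3}{8} + \frac{59}{8} = 7$)
$u{\left(z \right)} = \frac{1}{7 + z}$ ($u{\left(z \right)} = \frac{1}{z + 7} = \frac{1}{7 + z}$)
$n = \frac{56782}{14231}$ ($n = 4 + \frac{142}{-14231} = 4 + 142 \left(- \frac{1}{14231}\right) = 4 - \frac{142}{14231} = \frac{56782}{14231} \approx 3.99$)
$\left(n + d{\left(-219 \right)}\right) \left(u{\left(C \right)} - 36647\right) = \left(\frac{56782}{14231} - 79\right) \left(\frac{1}{7 + 87} - 36647\right) = - \frac{1067467 \left(\frac{1}{94} - 36647\right)}{14231} = \left(- \frac{1067467}{14231}\right) \left(- \frac{3444817}{94}\right) = \frac{3677228468539}{1337714}$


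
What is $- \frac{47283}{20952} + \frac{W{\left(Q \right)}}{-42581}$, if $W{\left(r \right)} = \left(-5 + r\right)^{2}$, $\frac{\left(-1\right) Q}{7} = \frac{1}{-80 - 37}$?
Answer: $- \frac{1021031462645}{452323655784} \approx -2.2573$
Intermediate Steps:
$Q = \frac{7}{117}$ ($Q = - \frac{7}{-80 - 37} = - \frac{7}{-117} = \left(-7\right) \left(- \frac{1}{117}\right) = \frac{7}{117} \approx 0.059829$)
$- \frac{47283}{20952} + \frac{W{\left(Q \right)}}{-42581} = - \frac{47283}{20952} + \frac{\left(-5 + \frac{7}{117}\right)^{2}}{-42581} = \left(-47283\right) \frac{1}{20952} + \left(- \frac{578}{117}\right)^{2} \left(- \frac{1}{42581}\right) = - \frac{15761}{6984} + \frac{334084}{13689} \left(- \frac{1}{42581}\right) = - \frac{15761}{6984} - \frac{334084}{582891309} = - \frac{1021031462645}{452323655784}$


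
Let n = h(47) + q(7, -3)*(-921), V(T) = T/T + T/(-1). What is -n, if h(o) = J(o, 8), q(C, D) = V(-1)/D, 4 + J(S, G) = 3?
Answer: -613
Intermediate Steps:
J(S, G) = -1 (J(S, G) = -4 + 3 = -1)
V(T) = 1 - T (V(T) = 1 + T*(-1) = 1 - T)
q(C, D) = 2/D (q(C, D) = (1 - 1*(-1))/D = (1 + 1)/D = 2/D)
h(o) = -1
n = 613 (n = -1 + (2/(-3))*(-921) = -1 + (2*(-1/3))*(-921) = -1 - 2/3*(-921) = -1 + 614 = 613)
-n = -1*613 = -613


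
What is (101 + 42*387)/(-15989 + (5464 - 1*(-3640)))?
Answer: -3271/1377 ≈ -2.3755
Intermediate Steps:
(101 + 42*387)/(-15989 + (5464 - 1*(-3640))) = (101 + 16254)/(-15989 + (5464 + 3640)) = 16355/(-15989 + 9104) = 16355/(-6885) = 16355*(-1/6885) = -3271/1377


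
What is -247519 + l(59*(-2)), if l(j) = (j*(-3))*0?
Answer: -247519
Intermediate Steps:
l(j) = 0 (l(j) = -3*j*0 = 0)
-247519 + l(59*(-2)) = -247519 + 0 = -247519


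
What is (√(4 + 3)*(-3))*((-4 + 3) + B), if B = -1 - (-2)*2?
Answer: -6*√7 ≈ -15.875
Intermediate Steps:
B = 3 (B = -1 - 1*(-4) = -1 + 4 = 3)
(√(4 + 3)*(-3))*((-4 + 3) + B) = (√(4 + 3)*(-3))*((-4 + 3) + 3) = (√7*(-3))*(-1 + 3) = -3*√7*2 = -6*√7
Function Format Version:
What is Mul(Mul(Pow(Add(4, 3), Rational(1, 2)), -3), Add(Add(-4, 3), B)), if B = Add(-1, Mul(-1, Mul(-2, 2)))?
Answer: Mul(-6, Pow(7, Rational(1, 2))) ≈ -15.875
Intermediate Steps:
B = 3 (B = Add(-1, Mul(-1, -4)) = Add(-1, 4) = 3)
Mul(Mul(Pow(Add(4, 3), Rational(1, 2)), -3), Add(Add(-4, 3), B)) = Mul(Mul(Pow(Add(4, 3), Rational(1, 2)), -3), Add(Add(-4, 3), 3)) = Mul(Mul(Pow(7, Rational(1, 2)), -3), Add(-1, 3)) = Mul(Mul(-3, Pow(7, Rational(1, 2))), 2) = Mul(-6, Pow(7, Rational(1, 2)))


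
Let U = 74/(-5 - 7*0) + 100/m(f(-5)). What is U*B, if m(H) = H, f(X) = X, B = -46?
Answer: 8004/5 ≈ 1600.8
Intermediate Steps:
U = -174/5 (U = 74/(-5 - 7*0) + 100/(-5) = 74/(-5 + 0) + 100*(-⅕) = 74/(-5) - 20 = 74*(-⅕) - 20 = -74/5 - 20 = -174/5 ≈ -34.800)
U*B = -174/5*(-46) = 8004/5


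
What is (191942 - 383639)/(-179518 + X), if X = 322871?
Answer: -191697/143353 ≈ -1.3372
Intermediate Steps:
(191942 - 383639)/(-179518 + X) = (191942 - 383639)/(-179518 + 322871) = -191697/143353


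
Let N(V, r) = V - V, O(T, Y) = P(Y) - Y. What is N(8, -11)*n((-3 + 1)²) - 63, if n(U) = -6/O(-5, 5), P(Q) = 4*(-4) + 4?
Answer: -63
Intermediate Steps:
P(Q) = -12 (P(Q) = -16 + 4 = -12)
O(T, Y) = -12 - Y
n(U) = 6/17 (n(U) = -6/(-12 - 1*5) = -6/(-12 - 5) = -6/(-17) = -6*(-1/17) = 6/17)
N(V, r) = 0
N(8, -11)*n((-3 + 1)²) - 63 = 0*(6/17) - 63 = 0 - 63 = -63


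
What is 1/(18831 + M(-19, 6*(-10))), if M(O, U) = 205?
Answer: 1/19036 ≈ 5.2532e-5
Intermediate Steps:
1/(18831 + M(-19, 6*(-10))) = 1/(18831 + 205) = 1/19036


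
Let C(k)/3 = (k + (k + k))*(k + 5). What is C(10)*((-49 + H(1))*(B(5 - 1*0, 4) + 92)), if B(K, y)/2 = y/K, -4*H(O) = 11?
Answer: -6539130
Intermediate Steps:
H(O) = -11/4 (H(O) = -1/4*11 = -11/4)
B(K, y) = 2*y/K (B(K, y) = 2*(y/K) = 2*y/K)
C(k) = 9*k*(5 + k) (C(k) = 3*((k + (k + k))*(k + 5)) = 3*((k + 2*k)*(5 + k)) = 3*((3*k)*(5 + k)) = 3*(3*k*(5 + k)) = 9*k*(5 + k))
C(10)*((-49 + H(1))*(B(5 - 1*0, 4) + 92)) = (9*10*(5 + 10))*((-49 - 11/4)*(2*4/(5 - 1*0) + 92)) = (9*10*15)*(-207*(2*4/(5 + 0) + 92)/4) = 1350*(-207*(2*4/5 + 92)/4) = 1350*(-207*(2*4*(1/5) + 92)/4) = 1350*(-207*(8/5 + 92)/4) = 1350*(-207/4*468/5) = 1350*(-24219/5) = -6539130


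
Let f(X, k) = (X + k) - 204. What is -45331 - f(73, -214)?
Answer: -44986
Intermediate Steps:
f(X, k) = -204 + X + k
-45331 - f(73, -214) = -45331 - (-204 + 73 - 214) = -45331 - 1*(-345) = -45331 + 345 = -44986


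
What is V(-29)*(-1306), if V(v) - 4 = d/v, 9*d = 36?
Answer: -146272/29 ≈ -5043.9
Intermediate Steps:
d = 4 (d = (⅑)*36 = 4)
V(v) = 4 + 4/v
V(-29)*(-1306) = (4 + 4/(-29))*(-1306) = (4 + 4*(-1/29))*(-1306) = (4 - 4/29)*(-1306) = (112/29)*(-1306) = -146272/29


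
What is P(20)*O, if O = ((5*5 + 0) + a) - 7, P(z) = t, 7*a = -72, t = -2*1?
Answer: -108/7 ≈ -15.429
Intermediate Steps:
t = -2
a = -72/7 (a = (⅐)*(-72) = -72/7 ≈ -10.286)
P(z) = -2
O = 54/7 (O = ((5*5 + 0) - 72/7) - 7 = ((25 + 0) - 72/7) - 7 = (25 - 72/7) - 7 = 103/7 - 7 = 54/7 ≈ 7.7143)
P(20)*O = -2*54/7 = -108/7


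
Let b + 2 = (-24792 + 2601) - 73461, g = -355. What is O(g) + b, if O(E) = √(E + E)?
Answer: -95654 + I*√710 ≈ -95654.0 + 26.646*I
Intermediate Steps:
O(E) = √2*√E (O(E) = √(2*E) = √2*√E)
b = -95654 (b = -2 + ((-24792 + 2601) - 73461) = -2 + (-22191 - 73461) = -2 - 95652 = -95654)
O(g) + b = √2*√(-355) - 95654 = √2*(I*√355) - 95654 = I*√710 - 95654 = -95654 + I*√710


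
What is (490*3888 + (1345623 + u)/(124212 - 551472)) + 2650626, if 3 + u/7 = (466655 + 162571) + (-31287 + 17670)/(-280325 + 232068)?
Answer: 31310465221532371/6872761940 ≈ 4.5557e+6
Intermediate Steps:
u = 212550995496/48257 (u = -21 + 7*((466655 + 162571) + (-31287 + 17670)/(-280325 + 232068)) = -21 + 7*(629226 - 13617/(-48257)) = -21 + 7*(629226 - 13617*(-1/48257)) = -21 + 7*(629226 + 13617/48257) = -21 + 7*(30364572699/48257) = -21 + 212552008893/48257 = 212550995496/48257 ≈ 4.4046e+6)
(490*3888 + (1345623 + u)/(124212 - 551472)) + 2650626 = (490*3888 + (1345623 + 212550995496/48257)/(124212 - 551472)) + 2650626 = (1905120 + (277486724607/48257)/(-427260)) + 2650626 = (1905120 + (277486724607/48257)*(-1/427260)) + 2650626 = (1905120 - 92495574869/6872761940) + 2650626 = 13093343731557931/6872761940 + 2650626 = 31310465221532371/6872761940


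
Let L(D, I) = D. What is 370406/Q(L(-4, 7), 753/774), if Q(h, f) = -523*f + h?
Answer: -95564748/132305 ≈ -722.31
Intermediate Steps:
Q(h, f) = h - 523*f
370406/Q(L(-4, 7), 753/774) = 370406/(-4 - 393819/774) = 370406/(-4 - 523*251/258) = 370406/(-4 - 131273/258) = 370406/(-132305/258) = 370406*(-258/132305) = -95564748/132305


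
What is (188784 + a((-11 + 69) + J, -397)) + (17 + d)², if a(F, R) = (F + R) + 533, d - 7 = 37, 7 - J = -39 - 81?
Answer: 192826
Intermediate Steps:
J = 127 (J = 7 - (-39 - 81) = 7 - 1*(-120) = 7 + 120 = 127)
d = 44 (d = 7 + 37 = 44)
a(F, R) = 533 + F + R
(188784 + a((-11 + 69) + J, -397)) + (17 + d)² = (188784 + (533 + ((-11 + 69) + 127) - 397)) + (17 + 44)² = (188784 + (533 + (58 + 127) - 397)) + 61² = (188784 + (533 + 185 - 397)) + 3721 = (188784 + 321) + 3721 = 189105 + 3721 = 192826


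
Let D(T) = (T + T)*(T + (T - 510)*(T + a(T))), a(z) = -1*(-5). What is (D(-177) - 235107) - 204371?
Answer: -42206876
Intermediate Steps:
a(z) = 5
D(T) = 2*T*(T + (-510 + T)*(5 + T)) (D(T) = (T + T)*(T + (T - 510)*(T + 5)) = (2*T)*(T + (-510 + T)*(5 + T)) = 2*T*(T + (-510 + T)*(5 + T)))
(D(-177) - 235107) - 204371 = (2*(-177)*(-2550 + (-177)**2 - 504*(-177)) - 235107) - 204371 = (2*(-177)*(-2550 + 31329 + 89208) - 235107) - 204371 = (2*(-177)*117987 - 235107) - 204371 = (-41767398 - 235107) - 204371 = -42002505 - 204371 = -42206876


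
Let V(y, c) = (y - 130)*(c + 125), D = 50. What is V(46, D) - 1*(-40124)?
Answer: 25424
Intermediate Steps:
V(y, c) = (-130 + y)*(125 + c)
V(46, D) - 1*(-40124) = (-16250 - 130*50 + 125*46 + 50*46) - 1*(-40124) = (-16250 - 6500 + 5750 + 2300) + 40124 = -14700 + 40124 = 25424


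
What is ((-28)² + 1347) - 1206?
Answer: 925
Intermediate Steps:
((-28)² + 1347) - 1206 = (784 + 1347) - 1206 = 2131 - 1206 = 925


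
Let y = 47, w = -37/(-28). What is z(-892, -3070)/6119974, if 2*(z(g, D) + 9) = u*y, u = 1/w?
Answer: 325/226439038 ≈ 1.4353e-6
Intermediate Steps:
w = 37/28 (w = -37*(-1/28) = 37/28 ≈ 1.3214)
u = 28/37 (u = 1/(37/28) = 28/37 ≈ 0.75676)
z(g, D) = 325/37 (z(g, D) = -9 + ((28/37)*47)/2 = -9 + (1/2)*(1316/37) = -9 + 658/37 = 325/37)
z(-892, -3070)/6119974 = (325/37)/6119974 = (325/37)*(1/6119974) = 325/226439038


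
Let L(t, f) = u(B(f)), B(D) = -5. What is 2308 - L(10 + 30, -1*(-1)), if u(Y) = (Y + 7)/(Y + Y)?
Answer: 11541/5 ≈ 2308.2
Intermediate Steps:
u(Y) = (7 + Y)/(2*Y) (u(Y) = (7 + Y)/((2*Y)) = (7 + Y)*(1/(2*Y)) = (7 + Y)/(2*Y))
L(t, f) = -1/5 (L(t, f) = (1/2)*(7 - 5)/(-5) = (1/2)*(-1/5)*2 = -1/5)
2308 - L(10 + 30, -1*(-1)) = 2308 - 1*(-1/5) = 2308 + 1/5 = 11541/5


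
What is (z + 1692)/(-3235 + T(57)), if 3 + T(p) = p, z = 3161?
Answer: -4853/3181 ≈ -1.5256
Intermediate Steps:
T(p) = -3 + p
(z + 1692)/(-3235 + T(57)) = (3161 + 1692)/(-3235 + (-3 + 57)) = 4853/(-3235 + 54) = 4853/(-3181) = 4853*(-1/3181) = -4853/3181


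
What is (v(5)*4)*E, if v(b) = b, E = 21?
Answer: 420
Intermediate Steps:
(v(5)*4)*E = (5*4)*21 = 20*21 = 420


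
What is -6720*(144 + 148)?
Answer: -1962240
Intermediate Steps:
-6720*(144 + 148) = -6720*292 = -60*32704 = -1962240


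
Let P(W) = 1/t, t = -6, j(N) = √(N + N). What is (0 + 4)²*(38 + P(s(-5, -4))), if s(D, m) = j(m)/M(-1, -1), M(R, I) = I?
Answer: 1816/3 ≈ 605.33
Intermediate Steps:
j(N) = √2*√N (j(N) = √(2*N) = √2*√N)
s(D, m) = -√2*√m (s(D, m) = (√2*√m)/(-1) = (√2*√m)*(-1) = -√2*√m)
P(W) = -⅙ (P(W) = 1/(-6) = -⅙)
(0 + 4)²*(38 + P(s(-5, -4))) = (0 + 4)²*(38 - ⅙) = 4²*(227/6) = 16*(227/6) = 1816/3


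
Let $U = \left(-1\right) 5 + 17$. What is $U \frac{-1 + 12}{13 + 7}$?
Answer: $\frac{33}{5} \approx 6.6$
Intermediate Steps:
$U = 12$ ($U = -5 + 17 = 12$)
$U \frac{-1 + 12}{13 + 7} = 12 \frac{-1 + 12}{13 + 7} = 12 \cdot \frac{11}{20} = \frac{33}{5}$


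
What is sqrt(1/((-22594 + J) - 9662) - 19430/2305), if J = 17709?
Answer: I*sqrt(379100311245201)/6706167 ≈ 2.9034*I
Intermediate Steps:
sqrt(1/((-22594 + J) - 9662) - 19430/2305) = sqrt(1/((-22594 + 17709) - 9662) - 19430/2305) = sqrt(1/(-4885 - 9662) - 19430*1/2305) = sqrt(1/(-14547) - 3886/461) = sqrt(-1/14547 - 3886/461) = sqrt(-56530103/6706167) = I*sqrt(379100311245201)/6706167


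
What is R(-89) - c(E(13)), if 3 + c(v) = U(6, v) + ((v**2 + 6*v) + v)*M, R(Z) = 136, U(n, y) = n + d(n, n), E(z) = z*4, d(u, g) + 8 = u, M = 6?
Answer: -18273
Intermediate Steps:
d(u, g) = -8 + u
E(z) = 4*z
U(n, y) = -8 + 2*n (U(n, y) = n + (-8 + n) = -8 + 2*n)
c(v) = 1 + 6*v**2 + 42*v (c(v) = -3 + ((-8 + 2*6) + ((v**2 + 6*v) + v)*6) = -3 + ((-8 + 12) + (v**2 + 7*v)*6) = -3 + (4 + (6*v**2 + 42*v)) = -3 + (4 + 6*v**2 + 42*v) = 1 + 6*v**2 + 42*v)
R(-89) - c(E(13)) = 136 - (1 + 6*(4*13)**2 + 42*(4*13)) = 136 - (1 + 6*52**2 + 42*52) = 136 - (1 + 6*2704 + 2184) = 136 - (1 + 16224 + 2184) = 136 - 1*18409 = 136 - 18409 = -18273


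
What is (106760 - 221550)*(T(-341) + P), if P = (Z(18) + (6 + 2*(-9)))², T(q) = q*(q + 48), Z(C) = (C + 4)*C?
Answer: -28395487510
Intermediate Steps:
Z(C) = C*(4 + C) (Z(C) = (4 + C)*C = C*(4 + C))
T(q) = q*(48 + q)
P = 147456 (P = (18*(4 + 18) + (6 + 2*(-9)))² = (18*22 + (6 - 18))² = (396 - 12)² = 384² = 147456)
(106760 - 221550)*(T(-341) + P) = (106760 - 221550)*(-341*(48 - 341) + 147456) = -114790*(-341*(-293) + 147456) = -114790*(99913 + 147456) = -114790*247369 = -28395487510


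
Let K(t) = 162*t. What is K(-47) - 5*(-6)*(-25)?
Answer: -8364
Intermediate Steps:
K(-47) - 5*(-6)*(-25) = 162*(-47) - 5*(-6)*(-25) = -7614 - (-30)*(-25) = -7614 - 1*750 = -7614 - 750 = -8364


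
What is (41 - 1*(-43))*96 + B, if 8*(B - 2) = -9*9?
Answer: 64447/8 ≈ 8055.9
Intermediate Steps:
B = -65/8 (B = 2 + (-9*9)/8 = 2 + (⅛)*(-81) = 2 - 81/8 = -65/8 ≈ -8.1250)
(41 - 1*(-43))*96 + B = (41 - 1*(-43))*96 - 65/8 = (41 + 43)*96 - 65/8 = 84*96 - 65/8 = 8064 - 65/8 = 64447/8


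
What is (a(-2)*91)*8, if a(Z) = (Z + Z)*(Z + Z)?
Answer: 11648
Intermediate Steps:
a(Z) = 4*Z² (a(Z) = (2*Z)*(2*Z) = 4*Z²)
(a(-2)*91)*8 = ((4*(-2)²)*91)*8 = ((4*4)*91)*8 = (16*91)*8 = 1456*8 = 11648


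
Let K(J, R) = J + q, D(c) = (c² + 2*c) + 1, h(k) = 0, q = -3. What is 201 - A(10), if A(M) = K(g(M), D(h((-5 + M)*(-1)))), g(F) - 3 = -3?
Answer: 204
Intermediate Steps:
g(F) = 0 (g(F) = 3 - 3 = 0)
D(c) = 1 + c² + 2*c
K(J, R) = -3 + J (K(J, R) = J - 3 = -3 + J)
A(M) = -3 (A(M) = -3 + 0 = -3)
201 - A(10) = 201 - 1*(-3) = 201 + 3 = 204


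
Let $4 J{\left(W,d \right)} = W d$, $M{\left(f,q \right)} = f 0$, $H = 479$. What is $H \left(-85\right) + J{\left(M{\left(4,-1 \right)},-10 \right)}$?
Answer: $-40715$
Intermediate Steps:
$M{\left(f,q \right)} = 0$
$J{\left(W,d \right)} = \frac{W d}{4}$
$H \left(-85\right) + J{\left(M{\left(4,-1 \right)},-10 \right)} = 479 \left(-85\right) + \frac{1}{4} \cdot 0 \left(-10\right) = -40715 + 0 = -40715$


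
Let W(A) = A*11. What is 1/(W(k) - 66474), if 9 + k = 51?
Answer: -1/66012 ≈ -1.5149e-5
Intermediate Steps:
k = 42 (k = -9 + 51 = 42)
W(A) = 11*A
1/(W(k) - 66474) = 1/(11*42 - 66474) = 1/(462 - 66474) = 1/(-66012) = -1/66012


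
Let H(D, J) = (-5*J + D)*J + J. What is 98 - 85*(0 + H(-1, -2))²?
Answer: -33902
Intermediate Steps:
H(D, J) = J + J*(D - 5*J) (H(D, J) = (D - 5*J)*J + J = J*(D - 5*J) + J = J + J*(D - 5*J))
98 - 85*(0 + H(-1, -2))² = 98 - 85*(0 - 2*(1 - 1 - 5*(-2)))² = 98 - 85*(0 - 2*(1 - 1 + 10))² = 98 - 85*(0 - 2*10)² = 98 - 85*(0 - 20)² = 98 - 85*(-20)² = 98 - 85*400 = 98 - 34000 = -33902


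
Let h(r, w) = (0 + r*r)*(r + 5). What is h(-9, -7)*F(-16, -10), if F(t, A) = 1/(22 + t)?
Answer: -54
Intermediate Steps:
h(r, w) = r²*(5 + r) (h(r, w) = (0 + r²)*(5 + r) = r²*(5 + r))
h(-9, -7)*F(-16, -10) = ((-9)²*(5 - 9))/(22 - 16) = (81*(-4))/6 = -324*⅙ = -54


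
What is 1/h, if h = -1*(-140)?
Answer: 1/140 ≈ 0.0071429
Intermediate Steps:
h = 140
1/h = 1/140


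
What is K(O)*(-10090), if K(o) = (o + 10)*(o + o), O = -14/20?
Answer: 656859/5 ≈ 1.3137e+5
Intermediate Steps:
O = -7/10 (O = -14*1/20 = -7/10 ≈ -0.70000)
K(o) = 2*o*(10 + o) (K(o) = (10 + o)*(2*o) = 2*o*(10 + o))
K(O)*(-10090) = (2*(-7/10)*(10 - 7/10))*(-10090) = (2*(-7/10)*(93/10))*(-10090) = -651/50*(-10090) = 656859/5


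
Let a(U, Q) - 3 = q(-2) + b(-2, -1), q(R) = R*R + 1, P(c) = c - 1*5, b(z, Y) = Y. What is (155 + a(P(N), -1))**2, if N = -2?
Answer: 26244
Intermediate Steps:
P(c) = -5 + c (P(c) = c - 5 = -5 + c)
q(R) = 1 + R**2 (q(R) = R**2 + 1 = 1 + R**2)
a(U, Q) = 7 (a(U, Q) = 3 + ((1 + (-2)**2) - 1) = 3 + ((1 + 4) - 1) = 3 + (5 - 1) = 3 + 4 = 7)
(155 + a(P(N), -1))**2 = (155 + 7)**2 = 162**2 = 26244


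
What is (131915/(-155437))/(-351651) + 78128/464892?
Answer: 6243427950299/37150292152331 ≈ 0.16806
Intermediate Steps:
(131915/(-155437))/(-351651) + 78128/464892 = (131915*(-1/155437))*(-1/351651) + 78128*(1/464892) = -131915/155437*(-1/351651) + 1028/6117 = 131915/54659576487 + 1028/6117 = 6243427950299/37150292152331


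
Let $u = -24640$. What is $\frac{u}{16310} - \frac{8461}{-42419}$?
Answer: $- \frac{12960075}{9883627} \approx -1.3113$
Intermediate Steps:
$\frac{u}{16310} - \frac{8461}{-42419} = - \frac{24640}{16310} - \frac{8461}{-42419} = \left(-24640\right) \frac{1}{16310} - - \frac{8461}{42419} = - \frac{352}{233} + \frac{8461}{42419} = - \frac{12960075}{9883627}$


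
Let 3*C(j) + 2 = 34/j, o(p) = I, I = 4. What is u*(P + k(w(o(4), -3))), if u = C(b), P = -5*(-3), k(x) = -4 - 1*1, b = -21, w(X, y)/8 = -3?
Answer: -760/63 ≈ -12.063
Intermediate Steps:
o(p) = 4
w(X, y) = -24 (w(X, y) = 8*(-3) = -24)
k(x) = -5 (k(x) = -4 - 1 = -5)
P = 15
C(j) = -⅔ + 34/(3*j) (C(j) = -⅔ + (34/j)/3 = -⅔ + 34/(3*j))
u = -76/63 (u = (⅔)*(17 - 1*(-21))/(-21) = (⅔)*(-1/21)*(17 + 21) = (⅔)*(-1/21)*38 = -76/63 ≈ -1.2063)
u*(P + k(w(o(4), -3))) = -76*(15 - 5)/63 = -76/63*10 = -760/63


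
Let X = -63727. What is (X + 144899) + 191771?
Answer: 272943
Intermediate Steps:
(X + 144899) + 191771 = (-63727 + 144899) + 191771 = 81172 + 191771 = 272943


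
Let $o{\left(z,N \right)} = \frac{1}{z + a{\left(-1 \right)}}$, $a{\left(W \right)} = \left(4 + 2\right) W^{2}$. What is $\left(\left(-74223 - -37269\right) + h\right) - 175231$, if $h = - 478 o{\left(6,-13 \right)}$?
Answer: $- \frac{1273349}{6} \approx -2.1222 \cdot 10^{5}$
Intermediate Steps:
$a{\left(W \right)} = 6 W^{2}$
$o{\left(z,N \right)} = \frac{1}{6 + z}$ ($o{\left(z,N \right)} = \frac{1}{z + 6 \left(-1\right)^{2}} = \frac{1}{z + 6 \cdot 1} = \frac{1}{z + 6} = \frac{1}{6 + z}$)
$h = - \frac{239}{6}$ ($h = - \frac{478}{6 + 6} = - \frac{478}{12} = \left(-478\right) \frac{1}{12} = - \frac{239}{6} \approx -39.833$)
$\left(\left(-74223 - -37269\right) + h\right) - 175231 = \left(\left(-74223 - -37269\right) - \frac{239}{6}\right) - 175231 = \left(\left(-74223 + 37269\right) - \frac{239}{6}\right) - 175231 = \left(-36954 - \frac{239}{6}\right) - 175231 = - \frac{221963}{6} - 175231 = - \frac{1273349}{6}$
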